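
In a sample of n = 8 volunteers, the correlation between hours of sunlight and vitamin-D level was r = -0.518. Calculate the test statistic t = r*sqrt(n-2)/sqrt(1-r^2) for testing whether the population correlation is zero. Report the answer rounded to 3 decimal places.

-1.483

1 − r² = 1 − 0.268324 = 0.731676;  √(1−r²) = 0.855381
√(n−2) = √6 = 2.449490
t = r·√(n−2)/√(1−r²) = -0.518 · 2.449490 / 0.855381 = -1.483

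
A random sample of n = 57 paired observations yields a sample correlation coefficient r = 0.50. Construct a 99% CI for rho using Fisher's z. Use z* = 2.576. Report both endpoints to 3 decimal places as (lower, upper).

z_r = atanh(0.50) = 0.549306;  SE = 1/√(n−3) = 1/√54 = 0.136083
z-limits: 0.549306 ± 2.576·0.136083 = 0.549306 ± 0.350550 = [0.198756, 0.899856]
ρ-limits: (tanh 0.198756, tanh 0.899856) = (0.196, 0.716)

(0.196, 0.716)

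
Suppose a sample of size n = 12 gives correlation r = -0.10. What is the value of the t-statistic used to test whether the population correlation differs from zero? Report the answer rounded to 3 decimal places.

1 − r² = 1 − 0.0100 = 0.9900;  √(1−r²) = 0.994987
√(n−2) = √10 = 3.162278
t = r·√(n−2)/√(1−r²) = -0.10 · 3.162278 / 0.994987 = -0.318

-0.318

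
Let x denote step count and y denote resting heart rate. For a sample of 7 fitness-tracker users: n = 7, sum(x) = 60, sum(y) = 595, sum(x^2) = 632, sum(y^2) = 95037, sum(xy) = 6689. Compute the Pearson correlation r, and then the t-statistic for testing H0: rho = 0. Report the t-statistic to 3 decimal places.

Numerator: nΣxy − (Σx)(Σy) = 7·6689 − (60)(595) = 11123
Denominator: √[(nΣx²−(Σx)²)(nΣy²−(Σy)²)]
  nΣx²−(Σx)² = 7·632 − 3600 = 824;  nΣy²−(Σy)² = 7·95037 − 354025 = 311234
  √(824·311234) = √256456816 = 16014.2691
r = 11123 / 16014.2691 = 0.6946
t = r·√(n−2)/√(1−r²) = 0.6946·√5 / √(1−0.482469) = 1.553173 / 0.719396 = 2.159

2.159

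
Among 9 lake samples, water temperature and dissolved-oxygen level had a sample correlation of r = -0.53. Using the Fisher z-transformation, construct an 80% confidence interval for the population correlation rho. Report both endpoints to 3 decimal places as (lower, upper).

(-0.805, -0.067)

z_r = atanh(-0.53) = -0.590145;  SE = 1/√(n−3) = 1/√6 = 0.408248
z-limits: -0.590145 ± 1.282·0.408248 = -0.590145 ± 0.523374 = [-1.113519, -0.066771]
ρ-limits: (tanh -1.113519, tanh -0.066771) = (-0.805, -0.067)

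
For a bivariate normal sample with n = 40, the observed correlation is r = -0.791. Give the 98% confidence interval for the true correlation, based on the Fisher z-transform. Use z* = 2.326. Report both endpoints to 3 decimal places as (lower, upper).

(-0.897, -0.599)

z_r = atanh(-0.791) = -1.074098;  SE = 1/√(n−3) = 1/√37 = 0.164399
z-limits: -1.074098 ± 2.326·0.164399 = -1.074098 ± 0.382392 = [-1.456490, -0.691706]
ρ-limits: (tanh -1.456490, tanh -0.691706) = (-0.897, -0.599)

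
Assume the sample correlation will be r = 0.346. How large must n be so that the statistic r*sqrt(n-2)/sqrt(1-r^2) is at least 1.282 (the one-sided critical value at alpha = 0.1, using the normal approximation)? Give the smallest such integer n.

15

Need r·√(n−2)/√(1−r²) ≥ 1.282
√(n−2) ≥ 1.282·√(1−0.119716) / 0.346 = 1.282·0.938235 / 0.346 = 3.4764
n−2 ≥ 12.0854  ⇒  n ≥ 14.0854
Smallest integer n = 15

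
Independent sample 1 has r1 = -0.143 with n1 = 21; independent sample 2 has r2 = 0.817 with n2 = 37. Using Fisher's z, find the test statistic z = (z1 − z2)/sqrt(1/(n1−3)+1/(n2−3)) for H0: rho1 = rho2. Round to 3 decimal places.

-4.431

Fisher z-transforms: z1 = atanh(-0.143) = -0.143987, z2 = atanh(0.817) = 1.147728; difference d = -1.291715
Var(d) = 1/18 + 1/34 = 0.0555556 + 0.0294118 = 0.0849674
z = d/√Var(d) = -1.291715 / √0.0849674 = -1.291715 / 0.291492 = -4.431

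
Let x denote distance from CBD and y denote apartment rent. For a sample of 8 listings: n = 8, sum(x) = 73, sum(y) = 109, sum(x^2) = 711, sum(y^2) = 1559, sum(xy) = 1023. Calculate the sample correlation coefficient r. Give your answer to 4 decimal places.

S_xy = nΣxy − ΣxΣy = 8·1023 − 73·109 = 8184 − 7957 = 227
S_xx = nΣx² − (Σx)² = 8·711 − 73² = 5688 − 5329 = 359
S_yy = nΣy² − (Σy)² = 8·1559 − 109² = 12472 − 11881 = 591
r = S_xy / √(S_xx·S_yy) = 227 / √(359·591) = 227 / √212169 = 227 / 460.6181 = 0.4928

0.4928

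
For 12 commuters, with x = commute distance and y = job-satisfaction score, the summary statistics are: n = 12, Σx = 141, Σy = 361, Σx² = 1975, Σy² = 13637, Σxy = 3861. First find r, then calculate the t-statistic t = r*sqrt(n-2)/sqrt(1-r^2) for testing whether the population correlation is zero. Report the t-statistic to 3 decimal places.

Numerator: nΣxy − (Σx)(Σy) = 12·3861 − (141)(361) = -4569
Denominator: √[(nΣx²−(Σx)²)(nΣy²−(Σy)²)]
  nΣx²−(Σx)² = 12·1975 − 19881 = 3819;  nΣy²−(Σy)² = 12·13637 − 130321 = 33323
  √(3819·33323) = √127260537 = 11280.9812
r = -4569 / 11280.9812 = -0.4050
t = r·√(n−2)/√(1−r²) = -0.4050·√10 / √(1−0.164025) = -1.280722 / 0.914317 = -1.401

-1.401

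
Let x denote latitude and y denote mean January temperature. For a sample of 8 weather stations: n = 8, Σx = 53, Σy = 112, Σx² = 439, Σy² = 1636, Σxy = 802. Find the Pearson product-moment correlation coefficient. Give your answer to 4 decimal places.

0.7762

S_xy = nΣxy − ΣxΣy = 8·802 − 53·112 = 6416 − 5936 = 480
S_xx = nΣx² − (Σx)² = 8·439 − 53² = 3512 − 2809 = 703
S_yy = nΣy² − (Σy)² = 8·1636 − 112² = 13088 − 12544 = 544
r = S_xy / √(S_xx·S_yy) = 480 / √(703·544) = 480 / √382432 = 480 / 618.4109 = 0.7762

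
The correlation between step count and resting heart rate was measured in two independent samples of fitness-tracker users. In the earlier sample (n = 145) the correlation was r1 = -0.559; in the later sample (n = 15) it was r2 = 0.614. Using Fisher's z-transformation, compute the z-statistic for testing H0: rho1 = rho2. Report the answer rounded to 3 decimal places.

-4.480

z1 = atanh(-0.559) = -0.631377,  z2 = atanh(0.614) = 0.715317
SE = √(1/(n1−3) + 1/(n2−3)) = √(1/142 + 1/12) = √(0.0070423 + 0.0833333) = √0.0903756 = 0.300625
z = (z1 − z2)/SE = (-0.631377 − 0.715317) / 0.300625 = -1.346694 / 0.300625 = -4.480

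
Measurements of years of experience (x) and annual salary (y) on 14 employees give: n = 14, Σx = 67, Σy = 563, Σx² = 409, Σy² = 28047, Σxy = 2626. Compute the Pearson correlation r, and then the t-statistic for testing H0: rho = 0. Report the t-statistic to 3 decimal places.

-0.344

S_xy = nΣxy − ΣxΣy = 14·2626 − 67·563 = 36764 − 37721 = -957
S_xx = nΣx² − (Σx)² = 14·409 − 67² = 5726 − 4489 = 1237
S_yy = nΣy² − (Σy)² = 14·28047 − 563² = 392658 − 316969 = 75689
r = S_xy / √(S_xx·S_yy) = -957 / √(1237·75689) = -957 / √93627293 = -957 / 9676.1197 = -0.0989
t = r·√(n−2)/√(1−r²) = -0.0989·√12 / √(1−0.009781) = -0.342600 / 0.995097 = -0.344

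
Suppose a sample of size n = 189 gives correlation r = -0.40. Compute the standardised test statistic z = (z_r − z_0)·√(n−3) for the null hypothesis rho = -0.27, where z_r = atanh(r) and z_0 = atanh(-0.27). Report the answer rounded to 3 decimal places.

z_r = atanh(-0.40) = -0.423649,  z_0 = atanh(-0.27) = -0.276864
SE = 1/√(n−3) = 1/√186 = 0.073324
z = (z_r − z_0)/SE = (-0.423649 − (-0.276864)) / 0.073324 = -0.146785 / 0.073324 = -2.002

-2.002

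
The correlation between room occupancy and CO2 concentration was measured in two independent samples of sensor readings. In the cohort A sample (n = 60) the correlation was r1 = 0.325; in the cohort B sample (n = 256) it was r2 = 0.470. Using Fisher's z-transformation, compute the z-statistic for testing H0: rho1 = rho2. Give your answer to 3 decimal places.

-1.179

Fisher z-transforms: z1 = atanh(0.325) = 0.337228, z2 = atanh(0.470) = 0.510070; difference d = -0.172842
Var(d) = 1/57 + 1/253 = 0.0175439 + 0.0039526 = 0.0214965
z = d/√Var(d) = -0.172842 / √0.0214965 = -0.172842 / 0.146617 = -1.179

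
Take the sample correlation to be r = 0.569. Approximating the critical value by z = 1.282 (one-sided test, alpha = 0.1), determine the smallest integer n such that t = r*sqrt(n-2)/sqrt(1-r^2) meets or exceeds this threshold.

r√(n−2)/√(1−r²) ≥ 1.282  ⇔  n−2 ≥ (1.282)²·(1−r²)/r²
(1−r²)/r² = (1−0.323761)/0.323761 = 2.0887
n ≥ 2 + 1.643524·2.0887 = 2 + 3.4328 = 5.4328
⌈5.4328⌉ = 6

6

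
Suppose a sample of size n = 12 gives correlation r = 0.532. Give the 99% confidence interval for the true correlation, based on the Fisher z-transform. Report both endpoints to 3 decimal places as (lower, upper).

Fisher z: z_r = atanh(r) = ½·ln((1+0.532)/(1−0.532)) = 0.592931
SE(z) = 1/√(n−3) = 1/√9 = 0.333333
99% ⇒ z* = 2.576; margin = 2.576·0.333333 = 0.858666
CI on z-scale: (-0.265735, 1.451597)
Back-transform: tanh(-0.265735) = -0.259652, tanh(1.451597) = 0.896008

(-0.260, 0.896)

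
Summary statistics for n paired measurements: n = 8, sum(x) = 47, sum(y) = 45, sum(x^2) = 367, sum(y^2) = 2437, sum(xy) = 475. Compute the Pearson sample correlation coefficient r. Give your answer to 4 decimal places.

0.4728

Numerator: nΣxy − (Σx)(Σy) = 8·475 − (47)(45) = 1685
Denominator: √[(nΣx²−(Σx)²)(nΣy²−(Σy)²)]
  nΣx²−(Σx)² = 8·367 − 2209 = 727;  nΣy²−(Σy)² = 8·2437 − 2025 = 17471
  √(727·17471) = √12701417 = 3563.9047
r = 1685 / 3563.9047 = 0.4728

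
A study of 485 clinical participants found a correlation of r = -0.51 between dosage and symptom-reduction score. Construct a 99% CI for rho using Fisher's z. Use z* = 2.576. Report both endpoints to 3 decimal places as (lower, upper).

(-0.592, -0.418)

Fisher z: z_r = atanh(r) = ½·ln((1+(-0.51))/(1−(-0.51))) = -0.562730
SE(z) = 1/√(n−3) = 1/√482 = 0.045549
99% ⇒ z* = 2.576; margin = 2.576·0.045549 = 0.117334
CI on z-scale: (-0.680064, -0.445396)
Back-transform: tanh(-0.680064) = -0.591561, tanh(-0.445396) = -0.418107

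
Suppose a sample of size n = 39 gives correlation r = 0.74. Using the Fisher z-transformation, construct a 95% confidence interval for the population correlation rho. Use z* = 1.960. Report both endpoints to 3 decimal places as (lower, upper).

(0.554, 0.856)

Fisher z: z_r = atanh(r) = ½·ln((1+0.74)/(1−0.74)) = 0.950479
SE(z) = 1/√(n−3) = 1/√36 = 0.166667
95% ⇒ z* = 1.960; margin = 1.960·0.166667 = 0.326667
CI on z-scale: (0.623812, 1.277146)
Back-transform: tanh(0.623812) = 0.553777, tanh(1.277146) = 0.855723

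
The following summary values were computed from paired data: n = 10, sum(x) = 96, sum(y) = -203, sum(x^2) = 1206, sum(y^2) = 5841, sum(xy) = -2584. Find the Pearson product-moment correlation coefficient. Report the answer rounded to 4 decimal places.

-0.9082

S_xy = nΣxy − ΣxΣy = 10·(-2584) − 96·(-203) = -25840 − (-19488) = -6352
S_xx = nΣx² − (Σx)² = 10·1206 − 96² = 12060 − 9216 = 2844
S_yy = nΣy² − (Σy)² = 10·5841 − (-203)² = 58410 − 41209 = 17201
r = S_xy / √(S_xx·S_yy) = -6352 / √(2844·17201) = -6352 / √48919644 = -6352 / 6994.2579 = -0.9082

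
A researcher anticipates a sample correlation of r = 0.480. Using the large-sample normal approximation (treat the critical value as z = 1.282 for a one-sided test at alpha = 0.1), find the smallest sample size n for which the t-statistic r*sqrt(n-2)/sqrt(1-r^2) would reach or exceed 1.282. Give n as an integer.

Need r·√(n−2)/√(1−r²) ≥ 1.282
√(n−2) ≥ 1.282·√(1−0.230400) / 0.480 = 1.282·0.877268 / 0.480 = 2.3430
n−2 ≥ 5.4896  ⇒  n ≥ 7.4896
Smallest integer n = 8

8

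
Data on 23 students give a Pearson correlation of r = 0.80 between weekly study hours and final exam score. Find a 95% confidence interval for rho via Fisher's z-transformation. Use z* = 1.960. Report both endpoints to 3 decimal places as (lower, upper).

(0.579, 0.912)

Fisher z: z_r = atanh(r) = ½·ln((1+0.80)/(1−0.80)) = 1.098612
SE(z) = 1/√(n−3) = 1/√20 = 0.223607
95% ⇒ z* = 1.960; margin = 1.960·0.223607 = 0.438270
CI on z-scale: (0.660342, 1.536882)
Back-transform: tanh(0.660342) = 0.578591, tanh(1.536882) = 0.911595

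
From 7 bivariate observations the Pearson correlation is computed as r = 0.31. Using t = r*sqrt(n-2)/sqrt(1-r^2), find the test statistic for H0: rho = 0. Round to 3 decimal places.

0.729

1 − r² = 1 − 0.0961 = 0.9039;  √(1−r²) = 0.950737
√(n−2) = √5 = 2.236068
t = r·√(n−2)/√(1−r²) = 0.31 · 2.236068 / 0.950737 = 0.729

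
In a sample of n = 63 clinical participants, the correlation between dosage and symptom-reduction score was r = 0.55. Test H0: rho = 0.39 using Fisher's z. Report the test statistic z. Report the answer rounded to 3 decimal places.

Fisher z: atanh(0.55) = 0.618381, atanh(0.39) = 0.411800
z = (z_r − z_0)·√(n−3) = (0.618381 − 0.411800)·√60 = 0.206581 · 7.745967 = 1.600

1.600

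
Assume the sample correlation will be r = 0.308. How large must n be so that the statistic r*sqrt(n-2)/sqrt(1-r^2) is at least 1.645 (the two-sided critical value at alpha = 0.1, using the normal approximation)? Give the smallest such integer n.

r√(n−2)/√(1−r²) ≥ 1.645  ⇔  n−2 ≥ (1.645)²·(1−r²)/r²
(1−r²)/r² = (1−0.094864)/0.094864 = 9.5414
n ≥ 2 + 2.706025·9.5414 = 2 + 25.8193 = 27.8193
⌈27.8193⌉ = 28

28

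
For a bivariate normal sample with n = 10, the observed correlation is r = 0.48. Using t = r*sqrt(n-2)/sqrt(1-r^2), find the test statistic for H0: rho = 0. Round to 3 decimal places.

t = r·√(n−2) / √(1−r²) with r = 0.48, n = 10
  = 0.48·√8 / √(1 − 0.2304)
  = 0.48·2.828427 / 0.877268
  = 1.357645 / 0.877268 = 1.548

1.548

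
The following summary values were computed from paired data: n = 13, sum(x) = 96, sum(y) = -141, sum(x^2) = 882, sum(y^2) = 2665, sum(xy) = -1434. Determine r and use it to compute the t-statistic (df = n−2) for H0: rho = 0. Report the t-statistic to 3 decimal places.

Numerator: nΣxy − (Σx)(Σy) = 13·(-1434) − (96)(-141) = -5106
Denominator: √[(nΣx²−(Σx)²)(nΣy²−(Σy)²)]
  nΣx²−(Σx)² = 13·882 − 9216 = 2250;  nΣy²−(Σy)² = 13·2665 − 19881 = 14764
  √(2250·14764) = √33219000 = 5763.5926
r = -5106 / 5763.5926 = -0.8859
t = r·√(n−2)/√(1−r²) = -0.8859·√11 / √(1−0.784819) = -2.938198 / 0.463876 = -6.334

-6.334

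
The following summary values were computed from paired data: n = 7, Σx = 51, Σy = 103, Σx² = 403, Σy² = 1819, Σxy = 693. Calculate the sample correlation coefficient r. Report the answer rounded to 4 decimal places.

-0.5881

S_xy = nΣxy − ΣxΣy = 7·693 − 51·103 = 4851 − 5253 = -402
S_xx = nΣx² − (Σx)² = 7·403 − 51² = 2821 − 2601 = 220
S_yy = nΣy² − (Σy)² = 7·1819 − 103² = 12733 − 10609 = 2124
r = S_xy / √(S_xx·S_yy) = -402 / √(220·2124) = -402 / √467280 = -402 / 683.5788 = -0.5881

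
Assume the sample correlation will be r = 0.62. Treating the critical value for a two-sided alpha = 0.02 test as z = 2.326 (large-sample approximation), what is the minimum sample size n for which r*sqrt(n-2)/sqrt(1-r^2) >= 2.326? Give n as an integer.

r√(n−2)/√(1−r²) ≥ 2.326  ⇔  n−2 ≥ (2.326)²·(1−r²)/r²
(1−r²)/r² = (1−0.3844)/0.3844 = 1.6015
n ≥ 2 + 5.410276·1.6015 = 2 + 8.6646 = 10.6646
⌈10.6646⌉ = 11

11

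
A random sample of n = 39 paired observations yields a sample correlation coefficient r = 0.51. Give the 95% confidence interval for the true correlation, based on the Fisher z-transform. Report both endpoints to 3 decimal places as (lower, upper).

(0.232, 0.711)

z_r = atanh(0.51) = 0.562730;  SE = 1/√(n−3) = 1/√36 = 0.166667
z-limits: 0.562730 ± 1.960·0.166667 = 0.562730 ± 0.326667 = [0.236063, 0.889397]
ρ-limits: (tanh 0.236063, tanh 0.889397) = (0.232, 0.711)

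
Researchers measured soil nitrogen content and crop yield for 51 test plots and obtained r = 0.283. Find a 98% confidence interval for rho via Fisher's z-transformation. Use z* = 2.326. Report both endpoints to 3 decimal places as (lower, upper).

Fisher z: z_r = atanh(r) = ½·ln((1+0.283)/(1−0.283)) = 0.290940
SE(z) = 1/√(n−3) = 1/√48 = 0.144338
98% ⇒ z* = 2.326; margin = 2.326·0.144338 = 0.335730
CI on z-scale: (-0.044790, 0.626670)
Back-transform: tanh(-0.044790) = -0.044760, tanh(0.626670) = 0.555755

(-0.045, 0.556)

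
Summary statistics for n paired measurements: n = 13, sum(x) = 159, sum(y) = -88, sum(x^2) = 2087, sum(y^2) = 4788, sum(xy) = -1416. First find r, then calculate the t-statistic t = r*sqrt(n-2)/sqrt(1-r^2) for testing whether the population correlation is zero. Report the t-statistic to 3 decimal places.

S_xy = nΣxy − ΣxΣy = 13·(-1416) − 159·(-88) = -18408 − (-13992) = -4416
S_xx = nΣx² − (Σx)² = 13·2087 − 159² = 27131 − 25281 = 1850
S_yy = nΣy² − (Σy)² = 13·4788 − (-88)² = 62244 − 7744 = 54500
r = S_xy / √(S_xx·S_yy) = -4416 / √(1850·54500) = -4416 / √100825000 = -4416 / 10041.1653 = -0.4398
t = r·√(n−2)/√(1−r²) = -0.4398·√11 / √(1−0.193424) = -1.458652 / 0.898096 = -1.624

-1.624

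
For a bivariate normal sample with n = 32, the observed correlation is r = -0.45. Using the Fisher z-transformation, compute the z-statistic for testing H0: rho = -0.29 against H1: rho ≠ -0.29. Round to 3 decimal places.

-1.002

z_r = atanh(-0.45) = -0.484700,  z_0 = atanh(-0.29) = -0.298566
SE = 1/√(n−3) = 1/√29 = 0.185695
z = (z_r − z_0)/SE = (-0.484700 − (-0.298566)) / 0.185695 = -0.186134 / 0.185695 = -1.002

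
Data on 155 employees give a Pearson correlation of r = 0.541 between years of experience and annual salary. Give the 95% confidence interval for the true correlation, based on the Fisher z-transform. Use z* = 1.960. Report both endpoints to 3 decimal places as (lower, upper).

(0.419, 0.644)

z_r = atanh(0.541) = 0.605568;  SE = 1/√(n−3) = 1/√152 = 0.081111
z-limits: 0.605568 ± 1.960·0.081111 = 0.605568 ± 0.158978 = [0.446590, 0.764546]
ρ-limits: (tanh 0.446590, tanh 0.764546) = (0.419, 0.644)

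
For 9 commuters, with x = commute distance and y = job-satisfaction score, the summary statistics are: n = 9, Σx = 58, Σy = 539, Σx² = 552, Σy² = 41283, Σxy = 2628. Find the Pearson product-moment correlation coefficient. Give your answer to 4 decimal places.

-0.6675

Numerator: nΣxy − (Σx)(Σy) = 9·2628 − (58)(539) = -7610
Denominator: √[(nΣx²−(Σx)²)(nΣy²−(Σy)²)]
  nΣx²−(Σx)² = 9·552 − 3364 = 1604;  nΣy²−(Σy)² = 9·41283 − 290521 = 81026
  √(1604·81026) = √129965704 = 11400.2502
r = -7610 / 11400.2502 = -0.6675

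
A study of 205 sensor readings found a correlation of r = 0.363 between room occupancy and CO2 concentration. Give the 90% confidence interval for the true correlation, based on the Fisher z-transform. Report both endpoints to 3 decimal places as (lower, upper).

(0.259, 0.459)

Fisher z: z_r = atanh(r) = ½·ln((1+0.363)/(1−0.363)) = 0.380337
SE(z) = 1/√(n−3) = 1/√202 = 0.070360
90% ⇒ z* = 1.645; margin = 1.645·0.070360 = 0.115742
CI on z-scale: (0.264595, 0.496079)
Back-transform: tanh(0.264595) = 0.258588, tanh(0.496079) = 0.459028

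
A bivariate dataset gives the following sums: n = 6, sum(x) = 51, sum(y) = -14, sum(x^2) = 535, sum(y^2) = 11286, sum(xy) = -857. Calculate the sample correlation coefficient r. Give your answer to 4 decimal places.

-0.6905

Numerator: nΣxy − (Σx)(Σy) = 6·(-857) − (51)(-14) = -4428
Denominator: √[(nΣx²−(Σx)²)(nΣy²−(Σy)²)]
  nΣx²−(Σx)² = 6·535 − 2601 = 609;  nΣy²−(Σy)² = 6·11286 − 196 = 67520
  √(609·67520) = √41119680 = 6412.4629
r = -4428 / 6412.4629 = -0.6905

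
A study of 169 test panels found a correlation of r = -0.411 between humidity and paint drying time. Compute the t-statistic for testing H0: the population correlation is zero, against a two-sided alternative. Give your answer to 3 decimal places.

t = r·√(n−2) / √(1−r²) with r = -0.411, n = 169
  = -0.411·√167 / √(1 − 0.168921)
  = -0.411·12.922848 / 0.911635
  = -5.311291 / 0.911635 = -5.826

-5.826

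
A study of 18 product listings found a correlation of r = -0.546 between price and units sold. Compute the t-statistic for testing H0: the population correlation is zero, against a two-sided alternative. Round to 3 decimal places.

-2.607

1 − r² = 1 − 0.298116 = 0.701884;  √(1−r²) = 0.837785
√(n−2) = √16 = 4.000000
t = r·√(n−2)/√(1−r²) = -0.546 · 4.000000 / 0.837785 = -2.607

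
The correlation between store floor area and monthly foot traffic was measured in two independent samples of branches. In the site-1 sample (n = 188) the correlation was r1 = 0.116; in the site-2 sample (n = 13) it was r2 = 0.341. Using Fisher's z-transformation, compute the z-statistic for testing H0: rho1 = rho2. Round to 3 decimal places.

Fisher z-transforms: z1 = atanh(0.116) = 0.116525, z2 = atanh(0.341) = 0.355224; difference d = -0.238699
Var(d) = 1/185 + 1/10 = 0.0054054 + 0.1000000 = 0.1054054
z = d/√Var(d) = -0.238699 / √0.1054054 = -0.238699 / 0.324662 = -0.735

-0.735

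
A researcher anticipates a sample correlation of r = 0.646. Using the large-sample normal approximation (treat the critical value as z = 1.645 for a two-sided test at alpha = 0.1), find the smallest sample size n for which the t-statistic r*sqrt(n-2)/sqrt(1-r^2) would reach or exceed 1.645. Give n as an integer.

r√(n−2)/√(1−r²) ≥ 1.645  ⇔  n−2 ≥ (1.645)²·(1−r²)/r²
(1−r²)/r² = (1−0.417316)/0.417316 = 1.3963
n ≥ 2 + 2.706025·1.3963 = 2 + 3.7784 = 5.7784
⌈5.7784⌉ = 6

6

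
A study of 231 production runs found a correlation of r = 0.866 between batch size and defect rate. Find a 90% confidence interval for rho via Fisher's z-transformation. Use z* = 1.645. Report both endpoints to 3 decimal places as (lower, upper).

Fisher z: z_r = atanh(r) = ½·ln((1+0.866)/(1−0.866)) = 1.316856
SE(z) = 1/√(n−3) = 1/√228 = 0.066227
90% ⇒ z* = 1.645; margin = 1.645·0.066227 = 0.108943
CI on z-scale: (1.207913, 1.425799)
Back-transform: tanh(1.207913) = 0.836052, tanh(1.425799) = 0.890802

(0.836, 0.891)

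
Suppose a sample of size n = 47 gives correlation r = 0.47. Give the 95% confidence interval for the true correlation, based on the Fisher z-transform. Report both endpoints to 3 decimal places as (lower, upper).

Fisher z: z_r = atanh(r) = ½·ln((1+0.47)/(1−0.47)) = 0.510070
SE(z) = 1/√(n−3) = 1/√44 = 0.150756
95% ⇒ z* = 1.960; margin = 1.960·0.150756 = 0.295482
CI on z-scale: (0.214588, 0.805552)
Back-transform: tanh(0.214588) = 0.211354, tanh(0.805552) = 0.667129

(0.211, 0.667)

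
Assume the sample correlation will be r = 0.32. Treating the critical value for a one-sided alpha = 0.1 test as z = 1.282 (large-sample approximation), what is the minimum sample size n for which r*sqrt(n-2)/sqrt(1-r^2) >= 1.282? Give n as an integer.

17

Need r·√(n−2)/√(1−r²) ≥ 1.282
√(n−2) ≥ 1.282·√(1−0.1024) / 0.32 = 1.282·0.947418 / 0.32 = 3.7956
n−2 ≥ 14.4066  ⇒  n ≥ 16.4066
Smallest integer n = 17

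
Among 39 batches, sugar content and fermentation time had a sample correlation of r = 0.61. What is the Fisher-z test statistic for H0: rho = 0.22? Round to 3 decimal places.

z_r = atanh(0.61) = 0.708921,  z_0 = atanh(0.22) = 0.223656
SE = 1/√(n−3) = 1/√36 = 0.166667
z = (z_r − z_0)/SE = (0.708921 − 0.223656) / 0.166667 = 0.485265 / 0.166667 = 2.912

2.912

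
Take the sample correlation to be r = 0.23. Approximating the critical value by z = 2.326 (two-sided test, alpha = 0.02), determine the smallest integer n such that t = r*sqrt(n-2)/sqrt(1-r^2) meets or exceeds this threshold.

99

Need r·√(n−2)/√(1−r²) ≥ 2.326
√(n−2) ≥ 2.326·√(1−0.0529) / 0.23 = 2.326·0.973191 / 0.23 = 9.8419
n−2 ≥ 96.8630  ⇒  n ≥ 98.8630
Smallest integer n = 99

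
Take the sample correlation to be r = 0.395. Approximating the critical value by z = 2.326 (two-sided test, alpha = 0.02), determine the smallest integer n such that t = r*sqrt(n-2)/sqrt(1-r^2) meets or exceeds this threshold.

Need r·√(n−2)/√(1−r²) ≥ 2.326
√(n−2) ≥ 2.326·√(1−0.156025) / 0.395 = 2.326·0.918681 / 0.395 = 5.4098
n−2 ≥ 29.2659  ⇒  n ≥ 31.2659
Smallest integer n = 32

32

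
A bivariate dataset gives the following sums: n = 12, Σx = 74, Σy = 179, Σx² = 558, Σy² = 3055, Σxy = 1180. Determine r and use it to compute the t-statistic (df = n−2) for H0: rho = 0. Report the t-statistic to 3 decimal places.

1.319

Numerator: nΣxy − (Σx)(Σy) = 12·1180 − (74)(179) = 914
Denominator: √[(nΣx²−(Σx)²)(nΣy²−(Σy)²)]
  nΣx²−(Σx)² = 12·558 − 5476 = 1220;  nΣy²−(Σy)² = 12·3055 − 32041 = 4619
  √(1220·4619) = √5635180 = 2373.8534
r = 914 / 2373.8534 = 0.3850
t = r·√(n−2)/√(1−r²) = 0.3850·√10 / √(1−0.148225) = 1.217477 / 0.922917 = 1.319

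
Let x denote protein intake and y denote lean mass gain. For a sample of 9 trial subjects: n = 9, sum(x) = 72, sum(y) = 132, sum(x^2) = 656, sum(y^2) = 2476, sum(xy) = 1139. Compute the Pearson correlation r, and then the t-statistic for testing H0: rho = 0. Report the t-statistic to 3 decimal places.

1.152

Numerator: nΣxy − (Σx)(Σy) = 9·1139 − (72)(132) = 747
Denominator: √[(nΣx²−(Σx)²)(nΣy²−(Σy)²)]
  nΣx²−(Σx)² = 9·656 − 5184 = 720;  nΣy²−(Σy)² = 9·2476 − 17424 = 4860
  √(720·4860) = √3499200 = 1870.6149
r = 747 / 1870.6149 = 0.3993
t = r·√(n−2)/√(1−r²) = 0.3993·√7 / √(1−0.159440) = 1.056448 / 0.916821 = 1.152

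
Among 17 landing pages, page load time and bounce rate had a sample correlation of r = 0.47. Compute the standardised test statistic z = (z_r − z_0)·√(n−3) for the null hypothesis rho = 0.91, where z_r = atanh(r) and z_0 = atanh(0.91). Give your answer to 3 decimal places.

-3.807

Fisher z: atanh(0.47) = 0.510070, atanh(0.91) = 1.527524
z = (z_r − z_0)·√(n−3) = (0.510070 − 1.527524)·√14 = -1.017454 · 3.741657 = -3.807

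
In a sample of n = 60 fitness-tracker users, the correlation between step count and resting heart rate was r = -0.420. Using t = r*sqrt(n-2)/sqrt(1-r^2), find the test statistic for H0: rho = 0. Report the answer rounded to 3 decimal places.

1 − r² = 1 − 0.176400 = 0.823600;  √(1−r²) = 0.907524
√(n−2) = √58 = 7.615773
t = r·√(n−2)/√(1−r²) = -0.420 · 7.615773 / 0.907524 = -3.525

-3.525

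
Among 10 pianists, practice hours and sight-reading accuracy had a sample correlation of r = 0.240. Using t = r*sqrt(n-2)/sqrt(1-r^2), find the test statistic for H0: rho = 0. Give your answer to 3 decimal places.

t = r·√(n−2) / √(1−r²) with r = 0.240, n = 10
  = 0.240·√8 / √(1 − 0.057600)
  = 0.240·2.828427 / 0.970773
  = 0.678822 / 0.970773 = 0.699

0.699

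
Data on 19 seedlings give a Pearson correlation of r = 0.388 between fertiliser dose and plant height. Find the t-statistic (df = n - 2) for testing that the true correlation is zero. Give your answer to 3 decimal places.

t = r·√(n−2) / √(1−r²) with r = 0.388, n = 19
  = 0.388·√17 / √(1 − 0.150544)
  = 0.388·4.123106 / 0.921659
  = 1.599765 / 0.921659 = 1.736

1.736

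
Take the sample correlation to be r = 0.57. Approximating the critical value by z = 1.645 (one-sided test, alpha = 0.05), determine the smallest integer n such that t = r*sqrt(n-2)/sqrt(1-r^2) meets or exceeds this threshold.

Need r·√(n−2)/√(1−r²) ≥ 1.645
√(n−2) ≥ 1.645·√(1−0.3249) / 0.57 = 1.645·0.821645 / 0.57 = 2.3712
n−2 ≥ 5.6226  ⇒  n ≥ 7.6226
Smallest integer n = 8

8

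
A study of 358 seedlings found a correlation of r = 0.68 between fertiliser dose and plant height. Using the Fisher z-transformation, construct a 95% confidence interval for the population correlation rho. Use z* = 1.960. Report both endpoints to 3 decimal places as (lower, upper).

Fisher z: z_r = atanh(r) = ½·ln((1+0.68)/(1−0.68)) = 0.829114
SE(z) = 1/√(n−3) = 1/√355 = 0.053074
95% ⇒ z* = 1.960; margin = 1.960·0.053074 = 0.104025
CI on z-scale: (0.725089, 0.933139)
Back-transform: tanh(0.725089) = 0.620052, tanh(0.933139) = 0.732054

(0.620, 0.732)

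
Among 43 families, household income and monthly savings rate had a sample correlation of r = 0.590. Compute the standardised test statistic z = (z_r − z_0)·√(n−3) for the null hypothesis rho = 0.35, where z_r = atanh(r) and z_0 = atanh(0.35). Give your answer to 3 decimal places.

1.975

Fisher z: atanh(0.590) = 0.677666, atanh(0.35) = 0.365444
z = (z_r − z_0)·√(n−3) = (0.677666 − 0.365444)·√40 = 0.312222 · 6.324555 = 1.975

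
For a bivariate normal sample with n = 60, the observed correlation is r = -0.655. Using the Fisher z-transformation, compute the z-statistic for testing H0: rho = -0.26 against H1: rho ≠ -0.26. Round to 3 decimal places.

-3.910

z_r = atanh(-0.655) = -0.784006,  z_0 = atanh(-0.26) = -0.266108
SE = 1/√(n−3) = 1/√57 = 0.132453
z = (z_r − z_0)/SE = (-0.784006 − (-0.266108)) / 0.132453 = -0.517898 / 0.132453 = -3.910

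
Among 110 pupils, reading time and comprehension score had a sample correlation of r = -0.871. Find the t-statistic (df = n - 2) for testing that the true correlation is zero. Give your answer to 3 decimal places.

-18.425

1 − r² = 1 − 0.758641 = 0.241359;  √(1−r²) = 0.491283
√(n−2) = √108 = 10.392305
t = r·√(n−2)/√(1−r²) = -0.871 · 10.392305 / 0.491283 = -18.425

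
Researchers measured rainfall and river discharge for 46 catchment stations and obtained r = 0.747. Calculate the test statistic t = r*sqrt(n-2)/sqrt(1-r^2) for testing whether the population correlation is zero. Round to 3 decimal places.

7.453

t = r·√(n−2) / √(1−r²) with r = 0.747, n = 46
  = 0.747·√44 / √(1 − 0.558009)
  = 0.747·6.633250 / 0.664824
  = 4.955038 / 0.664824 = 7.453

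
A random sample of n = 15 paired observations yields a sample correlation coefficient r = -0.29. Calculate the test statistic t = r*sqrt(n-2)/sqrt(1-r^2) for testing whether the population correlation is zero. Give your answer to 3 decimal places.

-1.093

t = r·√(n−2) / √(1−r²) with r = -0.29, n = 15
  = -0.29·√13 / √(1 − 0.0841)
  = -0.29·3.605551 / 0.957027
  = -1.045610 / 0.957027 = -1.093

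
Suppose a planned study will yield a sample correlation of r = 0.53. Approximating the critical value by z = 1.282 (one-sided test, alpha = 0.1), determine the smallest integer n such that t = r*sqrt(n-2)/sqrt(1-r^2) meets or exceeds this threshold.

7

Need r·√(n−2)/√(1−r²) ≥ 1.282
√(n−2) ≥ 1.282·√(1−0.2809) / 0.53 = 1.282·0.847998 / 0.53 = 2.0512
n−2 ≥ 4.2074  ⇒  n ≥ 6.2074
Smallest integer n = 7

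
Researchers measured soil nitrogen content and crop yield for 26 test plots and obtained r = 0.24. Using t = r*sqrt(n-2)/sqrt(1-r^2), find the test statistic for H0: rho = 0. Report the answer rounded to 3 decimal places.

1.211

t = r·√(n−2) / √(1−r²) with r = 0.24, n = 26
  = 0.24·√24 / √(1 − 0.0576)
  = 0.24·4.898979 / 0.970773
  = 1.175755 / 0.970773 = 1.211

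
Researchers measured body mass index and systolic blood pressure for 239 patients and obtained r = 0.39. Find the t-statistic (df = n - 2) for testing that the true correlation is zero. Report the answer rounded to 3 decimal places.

1 − r² = 1 − 0.1521 = 0.8479;  √(1−r²) = 0.920815
√(n−2) = √237 = 15.394804
t = r·√(n−2)/√(1−r²) = 0.39 · 15.394804 / 0.920815 = 6.520

6.520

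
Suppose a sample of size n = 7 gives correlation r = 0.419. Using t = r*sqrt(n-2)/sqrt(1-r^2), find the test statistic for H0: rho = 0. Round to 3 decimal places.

1.032

t = r·√(n−2) / √(1−r²) with r = 0.419, n = 7
  = 0.419·√5 / √(1 − 0.175561)
  = 0.419·2.236068 / 0.907986
  = 0.936912 / 0.907986 = 1.032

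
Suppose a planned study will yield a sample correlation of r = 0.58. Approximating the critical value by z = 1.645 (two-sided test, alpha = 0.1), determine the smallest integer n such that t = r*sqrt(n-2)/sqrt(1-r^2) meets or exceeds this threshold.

r√(n−2)/√(1−r²) ≥ 1.645  ⇔  n−2 ≥ (1.645)²·(1−r²)/r²
(1−r²)/r² = (1−0.3364)/0.3364 = 1.9727
n ≥ 2 + 2.706025·1.9727 = 2 + 5.3382 = 7.3382
⌈7.3382⌉ = 8

8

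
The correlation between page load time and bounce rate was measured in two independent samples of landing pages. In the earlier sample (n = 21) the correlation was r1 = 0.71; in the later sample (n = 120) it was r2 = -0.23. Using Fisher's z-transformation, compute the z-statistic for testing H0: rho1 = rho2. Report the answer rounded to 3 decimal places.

4.429

Fisher z-transforms: z1 = atanh(0.71) = 0.887184, z2 = atanh(-0.23) = -0.234189; difference d = 1.121373
Var(d) = 1/18 + 1/117 = 0.0555556 + 0.0085470 = 0.0641026
z = d/√Var(d) = 1.121373 / √0.0641026 = 1.121373 / 0.253185 = 4.429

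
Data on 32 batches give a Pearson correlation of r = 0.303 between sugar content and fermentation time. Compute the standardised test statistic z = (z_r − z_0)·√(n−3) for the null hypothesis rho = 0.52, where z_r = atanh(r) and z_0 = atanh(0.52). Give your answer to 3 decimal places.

Fisher z: atanh(0.303) = 0.312820, atanh(0.52) = 0.576340
z = (z_r − z_0)·√(n−3) = (0.312820 − 0.576340)·√29 = -0.263520 · 5.385165 = -1.419

-1.419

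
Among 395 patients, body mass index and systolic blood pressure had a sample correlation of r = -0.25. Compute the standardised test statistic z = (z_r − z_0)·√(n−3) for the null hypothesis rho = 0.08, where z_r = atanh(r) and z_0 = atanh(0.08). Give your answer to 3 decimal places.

-6.644

Fisher z: atanh(-0.25) = -0.255413, atanh(0.08) = 0.080171
z = (z_r − z_0)·√(n−3) = (-0.255413 − 0.080171)·√392 = -0.335584 · 19.798990 = -6.644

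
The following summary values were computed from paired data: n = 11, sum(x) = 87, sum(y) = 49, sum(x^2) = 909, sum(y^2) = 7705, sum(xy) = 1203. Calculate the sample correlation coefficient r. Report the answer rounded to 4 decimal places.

0.6341

Numerator: nΣxy − (Σx)(Σy) = 11·1203 − (87)(49) = 8970
Denominator: √[(nΣx²−(Σx)²)(nΣy²−(Σy)²)]
  nΣx²−(Σx)² = 11·909 − 7569 = 2430;  nΣy²−(Σy)² = 11·7705 − 2401 = 82354
  √(2430·82354) = √200120220 = 14146.3854
r = 8970 / 14146.3854 = 0.6341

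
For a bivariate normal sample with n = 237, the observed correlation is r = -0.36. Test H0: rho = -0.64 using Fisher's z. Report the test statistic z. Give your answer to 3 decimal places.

z_r = atanh(-0.36) = -0.376886,  z_0 = atanh(-0.64) = -0.758174
SE = 1/√(n−3) = 1/√234 = 0.065372
z = (z_r − z_0)/SE = (-0.376886 − (-0.758174)) / 0.065372 = 0.381288 / 0.065372 = 5.833

5.833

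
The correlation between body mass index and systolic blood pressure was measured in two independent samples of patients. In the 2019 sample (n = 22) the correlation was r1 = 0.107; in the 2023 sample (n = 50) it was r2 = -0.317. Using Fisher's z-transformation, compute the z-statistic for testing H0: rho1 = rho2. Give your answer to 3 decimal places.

z1 = atanh(0.107) = 0.107411,  z2 = atanh(-0.317) = -0.328308
SE = √(1/(n1−3) + 1/(n2−3)) = √(1/19 + 1/47) = √(0.0526316 + 0.0212766) = √0.0739082 = 0.271861
z = (z1 − z2)/SE = (0.107411 − (-0.328308)) / 0.271861 = 0.435719 / 0.271861 = 1.603

1.603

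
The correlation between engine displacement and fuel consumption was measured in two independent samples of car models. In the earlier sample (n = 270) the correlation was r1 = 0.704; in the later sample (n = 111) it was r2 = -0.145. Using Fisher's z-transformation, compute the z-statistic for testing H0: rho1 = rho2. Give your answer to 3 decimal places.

8.955

z1 = atanh(0.704) = 0.875187,  z2 = atanh(-0.145) = -0.146029
SE = √(1/(n1−3) + 1/(n2−3)) = √(1/267 + 1/108) = √(0.0037453 + 0.0092593) = √0.0130046 = 0.114038
z = (z1 − z2)/SE = (0.875187 − (-0.146029)) / 0.114038 = 1.021216 / 0.114038 = 8.955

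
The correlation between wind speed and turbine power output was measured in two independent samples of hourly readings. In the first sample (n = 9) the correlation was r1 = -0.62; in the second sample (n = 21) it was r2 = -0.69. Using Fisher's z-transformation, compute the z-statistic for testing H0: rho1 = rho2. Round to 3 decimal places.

0.261

z1 = atanh(-0.62) = -0.725005,  z2 = atanh(-0.69) = -0.847956
SE = √(1/(n1−3) + 1/(n2−3)) = √(1/6 + 1/18) = √(0.1666667 + 0.0555556) = √0.2222223 = 0.471405
z = (z1 − z2)/SE = (-0.725005 − (-0.847956)) / 0.471405 = 0.122951 / 0.471405 = 0.261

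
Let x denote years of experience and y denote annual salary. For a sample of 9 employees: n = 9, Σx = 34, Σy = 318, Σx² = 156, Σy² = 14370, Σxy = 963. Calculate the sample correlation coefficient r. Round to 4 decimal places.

-0.8110

S_xy = nΣxy − ΣxΣy = 9·963 − 34·318 = 8667 − 10812 = -2145
S_xx = nΣx² − (Σx)² = 9·156 − 34² = 1404 − 1156 = 248
S_yy = nΣy² − (Σy)² = 9·14370 − 318² = 129330 − 101124 = 28206
r = S_xy / √(S_xx·S_yy) = -2145 / √(248·28206) = -2145 / √6995088 = -2145 / 2644.8229 = -0.8110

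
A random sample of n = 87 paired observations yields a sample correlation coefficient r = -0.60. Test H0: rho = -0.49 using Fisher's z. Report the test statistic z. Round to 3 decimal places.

Fisher z: atanh(-0.60) = -0.693147, atanh(-0.49) = -0.536060
z = (z_r − z_0)·√(n−3) = (-0.693147 − (-0.536060))·√84 = -0.157087 · 9.165151 = -1.440

-1.440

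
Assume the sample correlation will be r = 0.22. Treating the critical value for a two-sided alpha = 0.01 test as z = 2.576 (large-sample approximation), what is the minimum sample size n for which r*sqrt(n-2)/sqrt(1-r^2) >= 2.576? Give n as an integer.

133

r√(n−2)/√(1−r²) ≥ 2.576  ⇔  n−2 ≥ (2.576)²·(1−r²)/r²
(1−r²)/r² = (1−0.0484)/0.0484 = 19.6612
n ≥ 2 + 6.635776·19.6612 = 2 + 130.4673 = 132.4673
⌈132.4673⌉ = 133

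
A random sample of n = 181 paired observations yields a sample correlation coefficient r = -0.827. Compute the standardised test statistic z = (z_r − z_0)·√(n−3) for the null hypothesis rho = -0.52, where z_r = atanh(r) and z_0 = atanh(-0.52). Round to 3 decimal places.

Fisher z: atanh(-0.827) = -1.178569, atanh(-0.52) = -0.576340
z = (z_r − z_0)·√(n−3) = (-1.178569 − (-0.576340))·√178 = -0.602229 · 13.341664 = -8.035

-8.035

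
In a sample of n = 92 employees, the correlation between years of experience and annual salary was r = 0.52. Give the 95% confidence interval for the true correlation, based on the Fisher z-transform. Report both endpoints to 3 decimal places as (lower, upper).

Fisher z: z_r = atanh(r) = ½·ln((1+0.52)/(1−0.52)) = 0.576340
SE(z) = 1/√(n−3) = 1/√89 = 0.106000
95% ⇒ z* = 1.960; margin = 1.960·0.106000 = 0.207760
CI on z-scale: (0.368580, 0.784100)
Back-transform: tanh(0.368580) = 0.352749, tanh(0.784100) = 0.655054

(0.353, 0.655)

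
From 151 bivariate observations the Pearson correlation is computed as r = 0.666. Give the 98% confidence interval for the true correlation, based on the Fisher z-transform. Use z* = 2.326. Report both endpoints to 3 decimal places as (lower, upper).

(0.546, 0.759)

Fisher z: z_r = atanh(r) = ½·ln((1+0.666)/(1−0.666)) = 0.803520
SE(z) = 1/√(n−3) = 1/√148 = 0.082199
98% ⇒ z* = 2.326; margin = 2.326·0.082199 = 0.191195
CI on z-scale: (0.612325, 0.994715)
Back-transform: tanh(0.612325) = 0.545762, tanh(0.994715) = 0.759366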